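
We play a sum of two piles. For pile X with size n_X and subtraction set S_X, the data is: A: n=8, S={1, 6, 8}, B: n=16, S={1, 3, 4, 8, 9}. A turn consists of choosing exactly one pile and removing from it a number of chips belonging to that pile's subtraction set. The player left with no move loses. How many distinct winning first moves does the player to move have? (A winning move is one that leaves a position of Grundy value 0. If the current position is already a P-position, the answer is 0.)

3

Pile A, S = {1, 6, 8}:
n : 0 1 2 3 4 5 6 7 8
G : 0 1 0 1 0 1 2 0 1
G_A(8) = 1.
Pile B, S = {1, 3, 4, 8, 9}:
n :  0  1  2  3  4  5  6  7  8  9 10 11 12 13 14 15 16
G :  0  1  0  1  2  3  2  0  1  4  3  2  0  1  0  1  2
G_B(16) = 2.
Combined Grundy value = 1 ⊕ 2 = 3.
A winning move leaves total XOR = 0, i.e. changes one component's Grundy value g to g ⊕ X where X is the current total.
Pile A: need g' = 1⊕3 = 2. Options: 8−1→G=0, 8−6→G=0, 8−8→G=0. Hits: 0.
Pile B: need g' = 2⊕3 = 1. Options: 16−1→G=1, 16−3→G=1, 16−4→G=0, 16−8→G=1, 16−9→G=0. Hits: 3.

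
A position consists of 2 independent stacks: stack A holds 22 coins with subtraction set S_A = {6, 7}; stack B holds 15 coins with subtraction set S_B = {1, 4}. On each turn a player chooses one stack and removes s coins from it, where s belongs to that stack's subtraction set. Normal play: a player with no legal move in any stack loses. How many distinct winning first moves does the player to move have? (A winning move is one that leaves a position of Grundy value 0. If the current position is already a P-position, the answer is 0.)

3

Stack A, S = {6, 7}:
G(0) = 0
G(1) = mex{} = 0
G(2) = mex{} = 0
G(3) = mex{} = 0
G(4) = mex{} = 0
G(5) = mex{} = 0
G(6) = mex{0} = 1
G(7) = mex{0,0} = 1
G(8) = mex{0,0} = 1
G(9) = mex{0,0} = 1
G(10) = mex{0,0} = 1
G(11) = mex{0,0} = 1
G(12) = mex{1,0} = 2
G(13) = mex{1,1} = 0
G(14) = mex{1,1} = 0
G(15) = mex{1,1} = 0
G(16) = mex{1,1} = 0
G(17) = mex{1,1} = 0
G(18) = mex{2,1} = 0
G(19) = mex{0,2} = 1
G(20) = mex{0,0} = 1
G(21) = mex{0,0} = 1
G(22) = mex{0,0} = 1
G_A(22) = 1.
Stack B, S = {1, 4}:
n :  0  1  2  3  4  5  6  7  8  9 10 11 12 13 14 15
G :  0  1  0  1  2  0  1  0  1  2  0  1  0  1  2  0
G_B(15) = 0.
Combined Grundy value = 1 ⊕ 0 = 1.
A winning move leaves total XOR = 0, i.e. changes one component's Grundy value g to g ⊕ X where X is the current total.
Stack A: need g' = 1⊕1 = 0. Options: 22−6→G=0, 22−7→G=0. Hits: 2.
Stack B: need g' = 0⊕1 = 1. Options: 15−1→G=2, 15−4→G=1. Hits: 1.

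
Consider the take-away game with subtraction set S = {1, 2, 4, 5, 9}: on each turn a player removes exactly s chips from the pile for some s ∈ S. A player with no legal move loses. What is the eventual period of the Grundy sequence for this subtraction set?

n :  0  1  2  3  4  5  6  7  8  9 10 11 12 13 14 15 16 17 18 19 20 21 22 23 24 25 26 27
G :  0  1  2  0  1  2  0  1  2  3  4  5  3  0  1  2  0  1  2  0  1  2  3  4  5  3  0  1
G(n+13) = G(n) holds for n = 0,…,8 (a full window of length max(S) = 9), so the sequence is purely periodic with period 13.

13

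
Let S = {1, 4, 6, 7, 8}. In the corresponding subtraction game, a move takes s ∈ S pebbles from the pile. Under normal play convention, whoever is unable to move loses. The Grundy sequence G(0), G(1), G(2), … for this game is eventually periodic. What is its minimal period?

G(0) = 0
G(1) = mex{0} = 1
G(2) = mex{1} = 0
G(3) = mex{0} = 1
G(4) = mex{1,0} = 2
G(5) = mex{2,1} = 0
G(6) = mex{0,0,0} = 1
G(7) = mex{1,1,1,0} = 2
G(8) = mex{2,2,0,1,0} = 3
G(9) = mex{3,0,1,0,1} = 2
G(10) = mex{2,1,2,1,0} = 3
G(11) = mex{3,2,0,2,1} = 4
G(12) = mex{4,3,1,0,2} = 5
G(13) = mex{5,2,2,1,0} = 3
G(14) = mex{3,3,3,2,1} = 0
G(15) = mex{0,4,2,3,2} = 1
G(16) = mex{1,5,3,2,3} = 0
G(17) = mex{0,3,4,3,2} = 1
G(18) = mex{1,0,5,4,3} = 2
G(19) = mex{2,1,3,5,4} = 0
G(20) = mex{0,0,0,3,5} = 1
G(21) = mex{1,1,1,0,3} = 2
G(22) = mex{2,2,0,1,0} = 3
G(23) = mex{3,0,1,0,1} = 2
G(24) = mex{2,1,2,1,0} = 3
G(25) = mex{3,2,0,2,1} = 4
G(26) = mex{4,3,1,0,2} = 5
G(27) = mex{5,2,2,1,0} = 3
G(28) = mex{3,3,3,2,1} = 0
G(29) = mex{0,4,2,3,2} = 1
G(n+14) = G(n) holds for n = 0,…,7 (a full window of length max(S) = 8), so the sequence is purely periodic with period 14.

14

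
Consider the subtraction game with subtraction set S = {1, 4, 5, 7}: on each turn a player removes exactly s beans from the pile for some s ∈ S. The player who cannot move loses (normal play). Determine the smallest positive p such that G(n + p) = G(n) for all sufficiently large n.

n :  0  1  2  3  4  5  6  7  8  9 10 11 12 13 14 15 16 17
G :  0  1  0  1  2  3  2  3  0  1  0  1  2  3  2  3  0  1
G(n+8) = G(n) holds for n = 0,…,6 (a full window of length max(S) = 7), so the sequence is purely periodic with period 8.

8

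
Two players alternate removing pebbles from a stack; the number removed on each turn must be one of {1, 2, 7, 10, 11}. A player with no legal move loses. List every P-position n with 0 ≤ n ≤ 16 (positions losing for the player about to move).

G(0) = 0
G(1) = mex{0} = 1
G(2) = mex{1,0} = 2
G(3) = mex{2,1} = 0
G(4) = mex{0,2} = 1
G(5) = mex{1,0} = 2
G(6) = mex{2,1} = 0
G(7) = mex{0,2,0} = 1
G(8) = mex{1,0,1} = 2
G(9) = mex{2,1,2} = 0
G(10) = mex{0,2,0,0} = 1
G(11) = mex{1,0,1,1,0} = 2
G(12) = mex{2,1,2,2,1} = 0
G(13) = mex{0,2,0,0,2} = 1
G(14) = mex{1,0,1,1,0} = 2
G(15) = mex{2,1,2,2,1} = 0
G(16) = mex{0,2,0,0,2} = 1
P-positions are exactly the n with G(n) = 0.

0, 3, 6, 9, 12, 15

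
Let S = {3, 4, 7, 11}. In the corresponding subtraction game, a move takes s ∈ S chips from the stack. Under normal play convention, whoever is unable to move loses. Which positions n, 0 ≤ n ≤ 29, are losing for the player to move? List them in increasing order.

0, 1, 2, 10, 15, 16, 24, 25

G(0) = 0
G(1) = mex{} = 0
G(2) = mex{} = 0
G(3) = mex{0} = 1
G(4) = mex{0,0} = 1
G(5) = mex{0,0} = 1
G(6) = mex{1,0} = 2
G(7) = mex{1,1,0} = 2
G(8) = mex{1,1,0} = 2
G(9) = mex{2,1,0} = 3
G(10) = mex{2,2,1} = 0
G(11) = mex{2,2,1,0} = 3
G(12) = mex{3,2,1,0} = 4
G(13) = mex{0,3,2,0} = 1
G(14) = mex{3,0,2,1} = 4
G(15) = mex{4,3,2,1} = 0
G(16) = mex{1,4,3,1} = 0
G(17) = mex{4,1,0,2} = 3
G(18) = mex{0,4,3,2} = 1
G(19) = mex{0,0,4,2} = 1
G(20) = mex{3,0,1,3} = 2
G(21) = mex{1,3,4,0} = 2
G(22) = mex{1,1,0,3} = 2
G(23) = mex{2,1,0,4} = 3
G(24) = mex{2,2,3,1} = 0
G(25) = mex{2,2,1,4} = 0
G(26) = mex{3,2,1,0} = 4
G(27) = mex{0,3,2,0} = 1
G(28) = mex{0,0,2,3} = 1
G(29) = mex{4,0,2,1} = 3
P-positions are exactly the n with G(n) = 0.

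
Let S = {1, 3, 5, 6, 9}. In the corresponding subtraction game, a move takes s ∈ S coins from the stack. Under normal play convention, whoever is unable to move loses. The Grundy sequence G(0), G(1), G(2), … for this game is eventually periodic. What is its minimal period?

G(0) = 0
G(1) = mex{0} = 1
G(2) = mex{1} = 0
G(3) = mex{0,0} = 1
G(4) = mex{1,1} = 0
G(5) = mex{0,0,0} = 1
G(6) = mex{1,1,1,0} = 2
G(7) = mex{2,0,0,1} = 3
G(8) = mex{3,1,1,0} = 2
G(9) = mex{2,2,0,1,0} = 3
G(10) = mex{3,3,1,0,1} = 2
G(11) = mex{2,2,2,1,0} = 3
G(12) = mex{3,3,3,2,1} = 0
G(13) = mex{0,2,2,3,0} = 1
G(14) = mex{1,3,3,2,1} = 0
G(15) = mex{0,0,2,3,2} = 1
G(16) = mex{1,1,3,2,3} = 0
G(17) = mex{0,0,0,3,2} = 1
G(18) = mex{1,1,1,0,3} = 2
G(19) = mex{2,0,0,1,2} = 3
G(20) = mex{3,1,1,0,3} = 2
G(21) = mex{2,2,0,1,0} = 3
G(22) = mex{3,3,1,0,1} = 2
G(23) = mex{2,2,2,1,0} = 3
G(24) = mex{3,3,3,2,1} = 0
G(25) = mex{0,2,2,3,0} = 1
G(n+12) = G(n) holds for n = 0,…,8 (a full window of length max(S) = 9), so the sequence is purely periodic with period 12.

12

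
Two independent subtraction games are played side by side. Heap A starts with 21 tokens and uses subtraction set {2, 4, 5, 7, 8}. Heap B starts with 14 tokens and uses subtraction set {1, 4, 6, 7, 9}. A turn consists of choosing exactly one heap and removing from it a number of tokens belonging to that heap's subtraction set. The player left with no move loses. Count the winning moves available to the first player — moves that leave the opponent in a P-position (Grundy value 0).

Heap A, S = {2, 4, 5, 7, 8}:
G(0) = 0
G(1) = mex{} = 0
G(2) = mex{0} = 1
G(3) = mex{0} = 1
G(4) = mex{1,0} = 2
G(5) = mex{1,0,0} = 2
G(6) = mex{2,1,0} = 3
G(7) = mex{2,1,1,0} = 3
G(8) = mex{3,2,1,0,0} = 4
G(9) = mex{3,2,2,1,0} = 4
G(10) = mex{4,3,2,1,1} = 0
G(11) = mex{4,3,3,2,1} = 0
G(12) = mex{0,4,3,2,2} = 1
G(13) = mex{0,4,4,3,2} = 1
G(14) = mex{1,0,4,3,3} = 2
G(15) = mex{1,0,0,4,3} = 2
G(16) = mex{2,1,0,4,4} = 3
G(17) = mex{2,1,1,0,4} = 3
G(18) = mex{3,2,1,0,0} = 4
G(19) = mex{3,2,2,1,0} = 4
G(20) = mex{4,3,2,1,1} = 0
G(21) = mex{4,3,3,2,1} = 0
G_A(21) = 0.
Heap B, S = {1, 4, 6, 7, 9}:
n :  0  1  2  3  4  5  6  7  8  9 10 11 12 13 14
G :  0  1  0  1  2  0  1  2  3  2  0  1  2  0  1
G_B(14) = 1.
Combined Grundy value = 0 ⊕ 1 = 1.
A winning move leaves total XOR = 0, i.e. changes one component's Grundy value g to g ⊕ X where X is the current total.
Heap A: need g' = 0⊕1 = 1. Options: 21−2→G=4, 21−4→G=3, 21−5→G=3, 21−7→G=2, 21−8→G=1. Hits: 1.
Heap B: need g' = 1⊕1 = 0. Options: 14−1→G=0, 14−4→G=0, 14−6→G=3, 14−7→G=2, 14−9→G=0. Hits: 3.

4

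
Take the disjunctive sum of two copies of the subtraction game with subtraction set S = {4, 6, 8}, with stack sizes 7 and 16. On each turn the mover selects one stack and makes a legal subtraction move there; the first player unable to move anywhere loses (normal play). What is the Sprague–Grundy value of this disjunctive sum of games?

0

All stacks use S = {4, 6, 8}:
n :  0  1  2  3  4  5  6  7  8  9 10 11 12 13 14 15 16
G :  0  0  0  0  1  1  1  1  2  2  2  2  0  0  0  0  1
Stack A: G(7) = 1.
Stack B: G(16) = 1.
Combined Grundy value = 1 ⊕ 1 = 0.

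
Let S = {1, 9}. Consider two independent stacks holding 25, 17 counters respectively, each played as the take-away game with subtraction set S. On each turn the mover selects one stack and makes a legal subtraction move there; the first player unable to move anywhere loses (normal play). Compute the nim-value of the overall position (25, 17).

0

All stacks use S = {1, 9}:
G(0) = 0
G(1) = mex{0} = 1
G(2) = mex{1} = 0
G(3) = mex{0} = 1
G(4) = mex{1} = 0
G(5) = mex{0} = 1
G(6) = mex{1} = 0
G(7) = mex{0} = 1
G(8) = mex{1} = 0
G(9) = mex{0,0} = 1
G(10) = mex{1,1} = 0
G(11) = mex{0,0} = 1
G(12) = mex{1,1} = 0
G(13) = mex{0,0} = 1
G(14) = mex{1,1} = 0
G(15) = mex{0,0} = 1
G(16) = mex{1,1} = 0
G(17) = mex{0,0} = 1
G(18) = mex{1,1} = 0
G(19) = mex{0,0} = 1
G(20) = mex{1,1} = 0
G(21) = mex{0,0} = 1
G(22) = mex{1,1} = 0
G(23) = mex{0,0} = 1
G(24) = mex{1,1} = 0
G(25) = mex{0,0} = 1
Stack A: G(25) = 1.
Stack B: G(17) = 1.
Combined Grundy value = 1 ⊕ 1 = 0.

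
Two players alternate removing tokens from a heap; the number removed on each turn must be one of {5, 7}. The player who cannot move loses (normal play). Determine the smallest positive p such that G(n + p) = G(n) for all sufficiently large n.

12

G(0) = 0
G(1) = mex{} = 0
G(2) = mex{} = 0
G(3) = mex{} = 0
G(4) = mex{} = 0
G(5) = mex{0} = 1
G(6) = mex{0} = 1
G(7) = mex{0,0} = 1
G(8) = mex{0,0} = 1
G(9) = mex{0,0} = 1
G(10) = mex{1,0} = 2
G(11) = mex{1,0} = 2
G(12) = mex{1,1} = 0
G(13) = mex{1,1} = 0
G(14) = mex{1,1} = 0
G(15) = mex{2,1} = 0
G(16) = mex{2,1} = 0
G(17) = mex{0,2} = 1
G(18) = mex{0,2} = 1
G(19) = mex{0,0} = 1
G(20) = mex{0,0} = 1
G(21) = mex{0,0} = 1
G(22) = mex{1,0} = 2
G(23) = mex{1,0} = 2
G(24) = mex{1,1} = 0
G(25) = mex{1,1} = 0
G(n+12) = G(n) holds for n = 0,…,6 (a full window of length max(S) = 7), so the sequence is purely periodic with period 12.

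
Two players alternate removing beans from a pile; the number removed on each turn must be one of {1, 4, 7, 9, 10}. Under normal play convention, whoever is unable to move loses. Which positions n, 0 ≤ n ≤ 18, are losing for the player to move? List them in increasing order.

n :  0  1  2  3  4  5  6  7  8  9 10 11 12 13 14 15 16 17 18
G :  0  1  0  1  2  0  1  2  0  1  2  3  2  0  1  2  0  1  2
P-positions are exactly the n with G(n) = 0.

0, 2, 5, 8, 13, 16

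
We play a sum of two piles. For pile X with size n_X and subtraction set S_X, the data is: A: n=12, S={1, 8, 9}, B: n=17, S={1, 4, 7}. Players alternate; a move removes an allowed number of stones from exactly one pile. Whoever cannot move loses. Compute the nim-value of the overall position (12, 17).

3

Pile A, S = {1, 8, 9}:
G(0) = 0
G(1) = mex{0} = 1
G(2) = mex{1} = 0
G(3) = mex{0} = 1
G(4) = mex{1} = 0
G(5) = mex{0} = 1
G(6) = mex{1} = 0
G(7) = mex{0} = 1
G(8) = mex{1,0} = 2
G(9) = mex{2,1,0} = 3
G(10) = mex{3,0,1} = 2
G(11) = mex{2,1,0} = 3
G(12) = mex{3,0,1} = 2
G_A(12) = 2.
Pile B, S = {1, 4, 7}:
n :  0  1  2  3  4  5  6  7  8  9 10 11 12 13 14 15 16 17
G :  0  1  0  1  2  0  1  2  0  1  0  1  2  0  1  2  0  1
G_B(17) = 1.
Combined Grundy value = 2 ⊕ 1 = 3.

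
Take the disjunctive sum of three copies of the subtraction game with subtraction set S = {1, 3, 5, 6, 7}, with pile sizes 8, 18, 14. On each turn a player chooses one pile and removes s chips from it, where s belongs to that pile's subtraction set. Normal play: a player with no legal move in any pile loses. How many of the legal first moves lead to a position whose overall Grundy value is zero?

0

All piles use S = {1, 3, 5, 6, 7}:
n :  0  1  2  3  4  5  6  7  8  9 10 11 12 13 14 15 16 17 18
G :  0  1  0  1  0  1  2  3  2  3  2  3  0  1  0  1  0  1  2
Pile A: G(8) = 2.
Pile B: G(18) = 2.
Pile C: G(14) = 0.
Combined Grundy value = 2 ⊕ 2 ⊕ 0 = 0.
A winning move leaves total XOR = 0, i.e. changes one component's Grundy value g to g ⊕ X where X is the current total.
Pile A: target g' = 2⊕0 = 2, but every legal move changes the Grundy value (mex property), so 0 moves.
Pile B: target g' = 2⊕0 = 2, but every legal move changes the Grundy value (mex property), so 0 moves.
Pile C: target g' = 0⊕0 = 0, but every legal move changes the Grundy value (mex property), so 0 moves.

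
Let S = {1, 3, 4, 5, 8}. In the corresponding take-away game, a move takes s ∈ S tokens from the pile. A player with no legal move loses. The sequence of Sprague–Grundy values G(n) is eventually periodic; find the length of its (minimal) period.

n :  0  1  2  3  4  5  6  7  8  9 10 11 12 13 14 15 16 17 18 19
G :  0  1  0  1  2  3  2  3  4  0  1  0  1  2  3  2  3  4  0  1
G(n+9) = G(n) holds for n = 0,…,7 (a full window of length max(S) = 8), so the sequence is purely periodic with period 9.

9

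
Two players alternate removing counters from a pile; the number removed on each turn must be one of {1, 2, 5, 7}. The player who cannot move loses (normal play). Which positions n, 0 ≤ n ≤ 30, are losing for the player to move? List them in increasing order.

G(0) = 0
G(1) = mex{0} = 1
G(2) = mex{1,0} = 2
G(3) = mex{2,1} = 0
G(4) = mex{0,2} = 1
G(5) = mex{1,0,0} = 2
G(6) = mex{2,1,1} = 0
G(7) = mex{0,2,2,0} = 1
G(8) = mex{1,0,0,1} = 2
G(9) = mex{2,1,1,2} = 0
G(10) = mex{0,2,2,0} = 1
G(11) = mex{1,0,0,1} = 2
G(12) = mex{2,1,1,2} = 0
G(13) = mex{0,2,2,0} = 1
G(14) = mex{1,0,0,1} = 2
G(15) = mex{2,1,1,2} = 0
G(16) = mex{0,2,2,0} = 1
G(17) = mex{1,0,0,1} = 2
G(18) = mex{2,1,1,2} = 0
G(19) = mex{0,2,2,0} = 1
G(20) = mex{1,0,0,1} = 2
G(21) = mex{2,1,1,2} = 0
G(22) = mex{0,2,2,0} = 1
G(23) = mex{1,0,0,1} = 2
G(24) = mex{2,1,1,2} = 0
G(25) = mex{0,2,2,0} = 1
G(26) = mex{1,0,0,1} = 2
G(27) = mex{2,1,1,2} = 0
G(28) = mex{0,2,2,0} = 1
G(29) = mex{1,0,0,1} = 2
G(30) = mex{2,1,1,2} = 0
P-positions are exactly the n with G(n) = 0.

0, 3, 6, 9, 12, 15, 18, 21, 24, 27, 30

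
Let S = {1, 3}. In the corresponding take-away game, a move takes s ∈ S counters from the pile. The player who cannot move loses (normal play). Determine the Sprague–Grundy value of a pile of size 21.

1

n :  0  1  2  3  4  5  6  7  8  9 10 11 12 13 14 15 16 17 18 19 20 21
G :  0  1  0  1  0  1  0  1  0  1  0  1  0  1  0  1  0  1  0  1  0  1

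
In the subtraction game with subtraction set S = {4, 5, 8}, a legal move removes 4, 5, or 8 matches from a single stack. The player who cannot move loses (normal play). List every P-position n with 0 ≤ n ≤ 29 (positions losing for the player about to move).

G(0) = 0
G(1) = mex{} = 0
G(2) = mex{} = 0
G(3) = mex{} = 0
G(4) = mex{0} = 1
G(5) = mex{0,0} = 1
G(6) = mex{0,0} = 1
G(7) = mex{0,0} = 1
G(8) = mex{1,0,0} = 2
G(9) = mex{1,1,0} = 2
G(10) = mex{1,1,0} = 2
G(11) = mex{1,1,0} = 2
G(12) = mex{2,1,1} = 0
G(13) = mex{2,2,1} = 0
G(14) = mex{2,2,1} = 0
G(15) = mex{2,2,1} = 0
G(16) = mex{0,2,2} = 1
G(17) = mex{0,0,2} = 1
G(18) = mex{0,0,2} = 1
G(19) = mex{0,0,2} = 1
G(20) = mex{1,0,0} = 2
G(21) = mex{1,1,0} = 2
G(22) = mex{1,1,0} = 2
G(23) = mex{1,1,0} = 2
G(24) = mex{2,1,1} = 0
G(25) = mex{2,2,1} = 0
G(26) = mex{2,2,1} = 0
G(27) = mex{2,2,1} = 0
G(28) = mex{0,2,2} = 1
G(29) = mex{0,0,2} = 1
P-positions are exactly the n with G(n) = 0.

0, 1, 2, 3, 12, 13, 14, 15, 24, 25, 26, 27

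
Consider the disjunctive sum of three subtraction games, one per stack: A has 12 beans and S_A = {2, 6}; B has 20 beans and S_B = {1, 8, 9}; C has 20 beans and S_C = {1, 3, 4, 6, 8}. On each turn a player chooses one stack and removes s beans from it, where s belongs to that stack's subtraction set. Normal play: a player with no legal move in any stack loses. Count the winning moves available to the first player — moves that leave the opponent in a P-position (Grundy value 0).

3

Stack A, S = {2, 6}:
n :  0  1  2  3  4  5  6  7  8  9 10 11 12
G :  0  0  1  1  0  0  1  1  0  0  1  1  0
G_A(12) = 0.
Stack B, S = {1, 8, 9}:
n :  0  1  2  3  4  5  6  7  8  9 10 11 12 13 14 15 16 17 18 19 20
G :  0  1  0  1  0  1  0  1  2  3  2  3  2  3  2  3  0  1  0  1  0
G_B(20) = 0.
Stack C, S = {1, 3, 4, 6, 8}:
n :  0  1  2  3  4  5  6  7  8  9 10 11 12 13 14 15 16 17 18 19 20
G :  0  1  0  1  2  3  2  0  1  0  1  2  3  2  0  1  0  1  2  3  2
G_C(20) = 2.
Combined Grundy value = 0 ⊕ 0 ⊕ 2 = 2.
A winning move leaves total XOR = 0, i.e. changes one component's Grundy value g to g ⊕ X where X is the current total.
Stack A: need g' = 0⊕2 = 2. Options: 12−2→G=1, 12−6→G=1. Hits: 0.
Stack B: need g' = 0⊕2 = 2. Options: 20−1→G=1, 20−8→G=2, 20−9→G=3. Hits: 1.
Stack C: need g' = 2⊕2 = 0. Options: 20−1→G=3, 20−3→G=1, 20−4→G=0, 20−6→G=0, 20−8→G=3. Hits: 2.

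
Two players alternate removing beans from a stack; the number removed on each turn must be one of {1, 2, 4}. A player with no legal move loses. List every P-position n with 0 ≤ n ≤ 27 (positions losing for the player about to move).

0, 3, 6, 9, 12, 15, 18, 21, 24, 27

G(0) = 0
G(1) = mex{0} = 1
G(2) = mex{1,0} = 2
G(3) = mex{2,1} = 0
G(4) = mex{0,2,0} = 1
G(5) = mex{1,0,1} = 2
G(6) = mex{2,1,2} = 0
G(7) = mex{0,2,0} = 1
G(8) = mex{1,0,1} = 2
G(9) = mex{2,1,2} = 0
G(10) = mex{0,2,0} = 1
G(11) = mex{1,0,1} = 2
G(12) = mex{2,1,2} = 0
G(13) = mex{0,2,0} = 1
G(14) = mex{1,0,1} = 2
G(15) = mex{2,1,2} = 0
G(16) = mex{0,2,0} = 1
G(17) = mex{1,0,1} = 2
G(18) = mex{2,1,2} = 0
G(19) = mex{0,2,0} = 1
G(20) = mex{1,0,1} = 2
G(21) = mex{2,1,2} = 0
G(22) = mex{0,2,0} = 1
G(23) = mex{1,0,1} = 2
G(24) = mex{2,1,2} = 0
G(25) = mex{0,2,0} = 1
G(26) = mex{1,0,1} = 2
G(27) = mex{2,1,2} = 0
P-positions are exactly the n with G(n) = 0.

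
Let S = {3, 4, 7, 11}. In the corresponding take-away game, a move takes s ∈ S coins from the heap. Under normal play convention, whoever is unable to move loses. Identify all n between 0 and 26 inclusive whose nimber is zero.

G(0) = 0
G(1) = mex{} = 0
G(2) = mex{} = 0
G(3) = mex{0} = 1
G(4) = mex{0,0} = 1
G(5) = mex{0,0} = 1
G(6) = mex{1,0} = 2
G(7) = mex{1,1,0} = 2
G(8) = mex{1,1,0} = 2
G(9) = mex{2,1,0} = 3
G(10) = mex{2,2,1} = 0
G(11) = mex{2,2,1,0} = 3
G(12) = mex{3,2,1,0} = 4
G(13) = mex{0,3,2,0} = 1
G(14) = mex{3,0,2,1} = 4
G(15) = mex{4,3,2,1} = 0
G(16) = mex{1,4,3,1} = 0
G(17) = mex{4,1,0,2} = 3
G(18) = mex{0,4,3,2} = 1
G(19) = mex{0,0,4,2} = 1
G(20) = mex{3,0,1,3} = 2
G(21) = mex{1,3,4,0} = 2
G(22) = mex{1,1,0,3} = 2
G(23) = mex{2,1,0,4} = 3
G(24) = mex{2,2,3,1} = 0
G(25) = mex{2,2,1,4} = 0
G(26) = mex{3,2,1,0} = 4
P-positions are exactly the n with G(n) = 0.

0, 1, 2, 10, 15, 16, 24, 25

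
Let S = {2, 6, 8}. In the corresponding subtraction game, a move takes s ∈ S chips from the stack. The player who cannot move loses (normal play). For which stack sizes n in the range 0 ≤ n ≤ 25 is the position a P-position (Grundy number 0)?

0, 1, 4, 5, 14, 15, 18, 19

n :  0  1  2  3  4  5  6  7  8  9 10 11 12 13 14 15 16 17 18 19 20 21 22 23 24 25
G :  0  0  1  1  0  0  1  1  2  2  3  3  2  2  0  0  1  1  0  0  1  1  2  2  3  3
P-positions are exactly the n with G(n) = 0.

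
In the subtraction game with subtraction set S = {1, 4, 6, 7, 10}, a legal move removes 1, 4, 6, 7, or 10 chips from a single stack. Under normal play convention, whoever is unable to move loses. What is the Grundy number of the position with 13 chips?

0

n :  0  1  2  3  4  5  6  7  8  9 10 11 12 13
G :  0  1  0  1  2  0  1  2  3  2  3  4  2  0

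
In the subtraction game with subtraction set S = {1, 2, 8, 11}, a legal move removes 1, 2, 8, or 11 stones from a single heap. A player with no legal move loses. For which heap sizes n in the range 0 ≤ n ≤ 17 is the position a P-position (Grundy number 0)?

G(0) = 0
G(1) = mex{0} = 1
G(2) = mex{1,0} = 2
G(3) = mex{2,1} = 0
G(4) = mex{0,2} = 1
G(5) = mex{1,0} = 2
G(6) = mex{2,1} = 0
G(7) = mex{0,2} = 1
G(8) = mex{1,0,0} = 2
G(9) = mex{2,1,1} = 0
G(10) = mex{0,2,2} = 1
G(11) = mex{1,0,0,0} = 2
G(12) = mex{2,1,1,1} = 0
G(13) = mex{0,2,2,2} = 1
G(14) = mex{1,0,0,0} = 2
G(15) = mex{2,1,1,1} = 0
G(16) = mex{0,2,2,2} = 1
G(17) = mex{1,0,0,0} = 2
P-positions are exactly the n with G(n) = 0.

0, 3, 6, 9, 12, 15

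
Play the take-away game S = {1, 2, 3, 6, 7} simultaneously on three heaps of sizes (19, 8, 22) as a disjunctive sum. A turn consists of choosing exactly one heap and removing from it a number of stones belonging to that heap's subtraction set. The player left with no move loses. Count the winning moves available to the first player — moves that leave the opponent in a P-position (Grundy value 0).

All heaps use S = {1, 2, 3, 6, 7}:
n :  0  1  2  3  4  5  6  7  8  9 10 11 12 13 14 15 16 17 18 19 20 21 22
G :  0  1  2  3  0  1  2  3  0  1  2  3  0  1  2  3  0  1  2  3  0  1  2
Heap A: G(19) = 3.
Heap B: G(8) = 0.
Heap C: G(22) = 2.
Combined Grundy value = 3 ⊕ 0 ⊕ 2 = 1.
A winning move leaves total XOR = 0, i.e. changes one component's Grundy value g to g ⊕ X where X is the current total.
Heap A: need g' = 3⊕1 = 2. Options: 19−1→G=2, 19−2→G=1, 19−3→G=0, 19−6→G=1, 19−7→G=0. Hits: 1.
Heap B: need g' = 0⊕1 = 1. Options: 8−1→G=3, 8−2→G=2, 8−3→G=1, 8−6→G=2, 8−7→G=1. Hits: 2.
Heap C: need g' = 2⊕1 = 3. Options: 22−1→G=1, 22−2→G=0, 22−3→G=3, 22−6→G=0, 22−7→G=3. Hits: 2.

5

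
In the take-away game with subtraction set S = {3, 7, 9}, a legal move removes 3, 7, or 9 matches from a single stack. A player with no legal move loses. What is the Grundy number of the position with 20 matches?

n :  0  1  2  3  4  5  6  7  8  9 10 11 12 13 14 15 16 17 18 19 20
G :  0  0  0  1  1  1  0  2  2  1  3  3  0  2  0  1  0  1  0  1  0

0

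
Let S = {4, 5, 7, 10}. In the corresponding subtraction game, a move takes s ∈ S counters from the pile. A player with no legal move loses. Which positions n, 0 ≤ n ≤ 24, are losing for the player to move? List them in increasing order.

n :  0  1  2  3  4  5  6  7  8  9 10 11 12 13 14 15 16 17 18 19 20 21 22 23 24
G :  0  0  0  0  1  1  1  1  2  2  2  2  3  3  0  0  0  0  1  1  1  1  2  2  2
P-positions are exactly the n with G(n) = 0.

0, 1, 2, 3, 14, 15, 16, 17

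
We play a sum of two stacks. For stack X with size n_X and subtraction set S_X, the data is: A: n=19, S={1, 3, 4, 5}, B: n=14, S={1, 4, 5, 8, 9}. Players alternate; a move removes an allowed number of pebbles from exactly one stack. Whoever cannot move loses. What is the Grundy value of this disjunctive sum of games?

Stack A, S = {1, 3, 4, 5}:
n :  0  1  2  3  4  5  6  7  8  9 10 11 12 13 14 15 16 17 18 19
G :  0  1  0  1  2  3  2  3  0  1  0  1  2  3  2  3  0  1  0  1
G_A(19) = 1.
Stack B, S = {1, 4, 5, 8, 9}:
G(0) = 0
G(1) = mex{0} = 1
G(2) = mex{1} = 0
G(3) = mex{0} = 1
G(4) = mex{1,0} = 2
G(5) = mex{2,1,0} = 3
G(6) = mex{3,0,1} = 2
G(7) = mex{2,1,0} = 3
G(8) = mex{3,2,1,0} = 4
G(9) = mex{4,3,2,1,0} = 5
G(10) = mex{5,2,3,0,1} = 4
G(11) = mex{4,3,2,1,0} = 5
G(12) = mex{5,4,3,2,1} = 0
G(13) = mex{0,5,4,3,2} = 1
G(14) = mex{1,4,5,2,3} = 0
G_B(14) = 0.
Combined Grundy value = 1 ⊕ 0 = 1.

1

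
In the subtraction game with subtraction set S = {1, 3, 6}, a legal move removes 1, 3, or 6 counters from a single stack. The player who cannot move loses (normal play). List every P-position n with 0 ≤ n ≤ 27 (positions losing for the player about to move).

n :  0  1  2  3  4  5  6  7  8  9 10 11 12 13 14 15 16 17 18 19 20 21 22 23 24 25 26 27
G :  0  1  0  1  0  1  2  3  2  0  1  0  1  0  1  2  3  2  0  1  0  1  0  1  2  3  2  0
P-positions are exactly the n with G(n) = 0.

0, 2, 4, 9, 11, 13, 18, 20, 22, 27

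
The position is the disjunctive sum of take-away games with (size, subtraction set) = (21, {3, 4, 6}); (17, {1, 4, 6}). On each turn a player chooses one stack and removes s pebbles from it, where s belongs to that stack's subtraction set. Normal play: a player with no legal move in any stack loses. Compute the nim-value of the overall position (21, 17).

Stack A, S = {3, 4, 6}:
G(0) = 0
G(1) = mex{} = 0
G(2) = mex{} = 0
G(3) = mex{0} = 1
G(4) = mex{0,0} = 1
G(5) = mex{0,0} = 1
G(6) = mex{1,0,0} = 2
G(7) = mex{1,1,0} = 2
G(8) = mex{1,1,0} = 2
G(9) = mex{2,1,1} = 0
G(10) = mex{2,2,1} = 0
G(11) = mex{2,2,1} = 0
G(12) = mex{0,2,2} = 1
G(13) = mex{0,0,2} = 1
G(14) = mex{0,0,2} = 1
G(15) = mex{1,0,0} = 2
G(16) = mex{1,1,0} = 2
G(17) = mex{1,1,0} = 2
G(18) = mex{2,1,1} = 0
G(19) = mex{2,2,1} = 0
G(20) = mex{2,2,1} = 0
G(21) = mex{0,2,2} = 1
G_A(21) = 1.
Stack B, S = {1, 4, 6}:
n :  0  1  2  3  4  5  6  7  8  9 10 11 12 13 14 15 16 17
G :  0  1  0  1  2  0  1  0  1  2  0  1  0  1  2  0  1  0
G_B(17) = 0.
Combined Grundy value = 1 ⊕ 0 = 1.

1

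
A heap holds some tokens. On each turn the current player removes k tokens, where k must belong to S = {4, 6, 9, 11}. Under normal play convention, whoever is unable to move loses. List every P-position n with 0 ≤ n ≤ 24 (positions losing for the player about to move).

0, 1, 2, 3, 15, 16, 17, 18

G(0) = 0
G(1) = mex{} = 0
G(2) = mex{} = 0
G(3) = mex{} = 0
G(4) = mex{0} = 1
G(5) = mex{0} = 1
G(6) = mex{0,0} = 1
G(7) = mex{0,0} = 1
G(8) = mex{1,0} = 2
G(9) = mex{1,0,0} = 2
G(10) = mex{1,1,0} = 2
G(11) = mex{1,1,0,0} = 2
G(12) = mex{2,1,0,0} = 3
G(13) = mex{2,1,1,0} = 3
G(14) = mex{2,2,1,0} = 3
G(15) = mex{2,2,1,1} = 0
G(16) = mex{3,2,1,1} = 0
G(17) = mex{3,2,2,1} = 0
G(18) = mex{3,3,2,1} = 0
G(19) = mex{0,3,2,2} = 1
G(20) = mex{0,3,2,2} = 1
G(21) = mex{0,0,3,2} = 1
G(22) = mex{0,0,3,2} = 1
G(23) = mex{1,0,3,3} = 2
G(24) = mex{1,0,0,3} = 2
P-positions are exactly the n with G(n) = 0.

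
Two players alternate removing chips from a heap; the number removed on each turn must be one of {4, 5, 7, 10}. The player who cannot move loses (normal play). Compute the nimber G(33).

1

n :  0  1  2  3  4  5  6  7  8  9 10 11 12 13 14 15 16 17 18 19 20 21 22 23 24 25 26 27 28 29 30 31 32 33
G :  0  0  0  0  1  1  1  1  2  2  2  2  3  3  0  0  0  0  1  1  1  1  2  2  2  2  3  3  0  0  0  0  1  1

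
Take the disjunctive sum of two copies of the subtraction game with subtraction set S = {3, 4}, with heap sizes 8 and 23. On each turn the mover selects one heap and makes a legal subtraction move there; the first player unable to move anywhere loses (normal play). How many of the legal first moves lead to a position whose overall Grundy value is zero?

All heaps use S = {3, 4}:
n :  0  1  2  3  4  5  6  7  8  9 10 11 12 13 14 15 16 17 18 19 20 21 22 23
G :  0  0  0  1  1  1  2  0  0  0  1  1  1  2  0  0  0  1  1  1  2  0  0  0
Heap A: G(8) = 0.
Heap B: G(23) = 0.
Combined Grundy value = 0 ⊕ 0 = 0.
A winning move leaves total XOR = 0, i.e. changes one component's Grundy value g to g ⊕ X where X is the current total.
Heap A: target g' = 0⊕0 = 0, but every legal move changes the Grundy value (mex property), so 0 moves.
Heap B: target g' = 0⊕0 = 0, but every legal move changes the Grundy value (mex property), so 0 moves.

0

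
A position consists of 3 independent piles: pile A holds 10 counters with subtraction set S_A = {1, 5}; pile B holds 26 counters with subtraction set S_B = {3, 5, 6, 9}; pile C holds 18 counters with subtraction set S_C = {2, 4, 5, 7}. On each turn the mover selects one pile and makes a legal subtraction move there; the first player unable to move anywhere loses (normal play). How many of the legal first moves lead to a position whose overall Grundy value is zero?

0

Pile A, S = {1, 5}:
n :  0  1  2  3  4  5  6  7  8  9 10
G :  0  1  0  1  0  1  0  1  0  1  0
G_A(10) = 0.
Pile B, S = {3, 5, 6, 9}:
n :  0  1  2  3  4  5  6  7  8  9 10 11 12 13 14 15 16 17 18 19 20 21 22 23 24 25 26
G :  0  0  0  1  1  1  2  2  2  3  3  3  0  0  0  1  1  1  2  2  2  3  3  3  0  0  0
G_B(26) = 0.
Pile C, S = {2, 4, 5, 7}:
n :  0  1  2  3  4  5  6  7  8  9 10 11 12 13 14 15 16 17 18
G :  0  0  1  1  2  2  3  3  4  0  0  1  1  2  2  3  3  4  0
G_C(18) = 0.
Combined Grundy value = 0 ⊕ 0 ⊕ 0 = 0.
A winning move leaves total XOR = 0, i.e. changes one component's Grundy value g to g ⊕ X where X is the current total.
Pile A: target g' = 0⊕0 = 0, but every legal move changes the Grundy value (mex property), so 0 moves.
Pile B: target g' = 0⊕0 = 0, but every legal move changes the Grundy value (mex property), so 0 moves.
Pile C: target g' = 0⊕0 = 0, but every legal move changes the Grundy value (mex property), so 0 moves.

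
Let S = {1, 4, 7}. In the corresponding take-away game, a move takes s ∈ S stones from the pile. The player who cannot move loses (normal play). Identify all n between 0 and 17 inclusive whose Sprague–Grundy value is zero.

0, 2, 5, 8, 10, 13, 16

G(0) = 0
G(1) = mex{0} = 1
G(2) = mex{1} = 0
G(3) = mex{0} = 1
G(4) = mex{1,0} = 2
G(5) = mex{2,1} = 0
G(6) = mex{0,0} = 1
G(7) = mex{1,1,0} = 2
G(8) = mex{2,2,1} = 0
G(9) = mex{0,0,0} = 1
G(10) = mex{1,1,1} = 0
G(11) = mex{0,2,2} = 1
G(12) = mex{1,0,0} = 2
G(13) = mex{2,1,1} = 0
G(14) = mex{0,0,2} = 1
G(15) = mex{1,1,0} = 2
G(16) = mex{2,2,1} = 0
G(17) = mex{0,0,0} = 1
P-positions are exactly the n with G(n) = 0.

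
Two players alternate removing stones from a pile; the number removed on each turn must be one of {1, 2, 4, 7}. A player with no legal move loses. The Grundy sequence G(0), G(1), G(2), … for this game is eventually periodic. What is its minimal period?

G(0) = 0
G(1) = mex{0} = 1
G(2) = mex{1,0} = 2
G(3) = mex{2,1} = 0
G(4) = mex{0,2,0} = 1
G(5) = mex{1,0,1} = 2
G(6) = mex{2,1,2} = 0
G(7) = mex{0,2,0,0} = 1
G(8) = mex{1,0,1,1} = 2
G(9) = mex{2,1,2,2} = 0
G(10) = mex{0,2,0,0} = 1
G(11) = mex{1,0,1,1} = 2
G(12) = mex{2,1,2,2} = 0
G(13) = mex{0,2,0,0} = 1
G(14) = mex{1,0,1,1} = 2
G(n+3) = G(n) holds for n = 0,…,6 (a full window of length max(S) = 7), so the sequence is purely periodic with period 3.

3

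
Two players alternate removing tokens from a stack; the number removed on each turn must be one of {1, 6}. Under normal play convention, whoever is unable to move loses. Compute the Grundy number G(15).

G(0) = 0
G(1) = mex{0} = 1
G(2) = mex{1} = 0
G(3) = mex{0} = 1
G(4) = mex{1} = 0
G(5) = mex{0} = 1
G(6) = mex{1,0} = 2
G(7) = mex{2,1} = 0
G(8) = mex{0,0} = 1
G(9) = mex{1,1} = 0
G(10) = mex{0,0} = 1
G(11) = mex{1,1} = 0
G(12) = mex{0,2} = 1
G(13) = mex{1,0} = 2
G(14) = mex{2,1} = 0
G(15) = mex{0,0} = 1

1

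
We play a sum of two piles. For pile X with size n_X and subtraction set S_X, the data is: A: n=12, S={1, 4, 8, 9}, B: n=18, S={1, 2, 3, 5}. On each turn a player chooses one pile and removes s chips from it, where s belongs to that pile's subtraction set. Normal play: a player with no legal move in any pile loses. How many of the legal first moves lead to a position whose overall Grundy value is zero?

3

Pile A, S = {1, 4, 8, 9}:
n :  0  1  2  3  4  5  6  7  8  9 10 11 12
G :  0  1  0  1  2  0  1  0  1  2  3  2  0
G_A(12) = 0.
Pile B, S = {1, 2, 3, 5}:
n :  0  1  2  3  4  5  6  7  8  9 10 11 12 13 14 15 16 17 18
G :  0  1  2  3  0  1  2  3  0  1  2  3  0  1  2  3  0  1  2
G_B(18) = 2.
Combined Grundy value = 0 ⊕ 2 = 2.
A winning move leaves total XOR = 0, i.e. changes one component's Grundy value g to g ⊕ X where X is the current total.
Pile A: need g' = 0⊕2 = 2. Options: 12−1→G=2, 12−4→G=1, 12−8→G=2, 12−9→G=1. Hits: 2.
Pile B: need g' = 2⊕2 = 0. Options: 18−1→G=1, 18−2→G=0, 18−3→G=3, 18−5→G=1. Hits: 1.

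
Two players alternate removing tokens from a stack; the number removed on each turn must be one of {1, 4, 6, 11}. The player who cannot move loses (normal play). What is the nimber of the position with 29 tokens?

2

G(0) = 0
G(1) = mex{0} = 1
G(2) = mex{1} = 0
G(3) = mex{0} = 1
G(4) = mex{1,0} = 2
G(5) = mex{2,1} = 0
G(6) = mex{0,0,0} = 1
G(7) = mex{1,1,1} = 0
G(8) = mex{0,2,0} = 1
G(9) = mex{1,0,1} = 2
G(10) = mex{2,1,2} = 0
G(11) = mex{0,0,0,0} = 1
G(12) = mex{1,1,1,1} = 0
G(13) = mex{0,2,0,0} = 1
G(14) = mex{1,0,1,1} = 2
G(15) = mex{2,1,2,2} = 0
G(16) = mex{0,0,0,0} = 1
G(17) = mex{1,1,1,1} = 0
G(18) = mex{0,2,0,0} = 1
G(19) = mex{1,0,1,1} = 2
G(20) = mex{2,1,2,2} = 0
G(21) = mex{0,0,0,0} = 1
G(22) = mex{1,1,1,1} = 0
G(23) = mex{0,2,0,0} = 1
G(24) = mex{1,0,1,1} = 2
G(25) = mex{2,1,2,2} = 0
G(26) = mex{0,0,0,0} = 1
G(27) = mex{1,1,1,1} = 0
G(28) = mex{0,2,0,0} = 1
G(29) = mex{1,0,1,1} = 2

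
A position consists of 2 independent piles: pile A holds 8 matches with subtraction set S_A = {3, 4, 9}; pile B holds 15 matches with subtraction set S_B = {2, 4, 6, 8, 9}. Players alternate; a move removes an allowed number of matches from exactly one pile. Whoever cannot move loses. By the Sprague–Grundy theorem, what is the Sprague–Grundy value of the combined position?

2

Pile A, S = {3, 4, 9}:
n : 0 1 2 3 4 5 6 7 8
G : 0 0 0 1 1 1 2 0 0
G_A(8) = 0.
Pile B, S = {2, 4, 6, 8, 9}:
n :  0  1  2  3  4  5  6  7  8  9 10 11 12 13 14 15
G :  0  0  1  1  2  2  3  3  4  4  5  0  0  1  1  2
G_B(15) = 2.
Combined Grundy value = 0 ⊕ 2 = 2.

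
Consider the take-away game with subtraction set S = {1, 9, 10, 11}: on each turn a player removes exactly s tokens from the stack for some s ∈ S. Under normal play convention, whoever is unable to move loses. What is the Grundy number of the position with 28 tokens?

0

n :  0  1  2  3  4  5  6  7  8  9 10 11 12 13 14 15 16 17 18 19 20 21 22 23 24 25 26 27 28
G :  0  1  0  1  0  1  0  1  0  1  2  3  2  3  2  3  2  3  2  3  0  1  0  1  0  1  0  1  0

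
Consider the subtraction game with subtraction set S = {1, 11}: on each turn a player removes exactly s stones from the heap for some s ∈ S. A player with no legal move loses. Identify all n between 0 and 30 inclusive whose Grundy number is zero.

n :  0  1  2  3  4  5  6  7  8  9 10 11 12 13 14 15 16 17 18 19 20 21 22 23 24 25 26 27 28 29 30
G :  0  1  0  1  0  1  0  1  0  1  0  1  0  1  0  1  0  1  0  1  0  1  0  1  0  1  0  1  0  1  0
P-positions are exactly the n with G(n) = 0.

0, 2, 4, 6, 8, 10, 12, 14, 16, 18, 20, 22, 24, 26, 28, 30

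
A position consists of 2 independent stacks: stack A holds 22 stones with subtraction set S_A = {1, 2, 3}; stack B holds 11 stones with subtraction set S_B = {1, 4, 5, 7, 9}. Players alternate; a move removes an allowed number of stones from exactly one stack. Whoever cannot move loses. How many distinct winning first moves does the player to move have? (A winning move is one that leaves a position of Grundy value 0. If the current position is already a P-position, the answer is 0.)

Stack A, S = {1, 2, 3}:
G(0) = 0
G(1) = mex{0} = 1
G(2) = mex{1,0} = 2
G(3) = mex{2,1,0} = 3
G(4) = mex{3,2,1} = 0
G(5) = mex{0,3,2} = 1
G(6) = mex{1,0,3} = 2
G(7) = mex{2,1,0} = 3
G(8) = mex{3,2,1} = 0
G(9) = mex{0,3,2} = 1
G(10) = mex{1,0,3} = 2
G(11) = mex{2,1,0} = 3
G(12) = mex{3,2,1} = 0
G(13) = mex{0,3,2} = 1
G(14) = mex{1,0,3} = 2
G(15) = mex{2,1,0} = 3
G(16) = mex{3,2,1} = 0
G(17) = mex{0,3,2} = 1
G(18) = mex{1,0,3} = 2
G(19) = mex{2,1,0} = 3
G(20) = mex{3,2,1} = 0
G(21) = mex{0,3,2} = 1
G(22) = mex{1,0,3} = 2
G_A(22) = 2.
Stack B, S = {1, 4, 5, 7, 9}:
G(0) = 0
G(1) = mex{0} = 1
G(2) = mex{1} = 0
G(3) = mex{0} = 1
G(4) = mex{1,0} = 2
G(5) = mex{2,1,0} = 3
G(6) = mex{3,0,1} = 2
G(7) = mex{2,1,0,0} = 3
G(8) = mex{3,2,1,1} = 0
G(9) = mex{0,3,2,0,0} = 1
G(10) = mex{1,2,3,1,1} = 0
G(11) = mex{0,3,2,2,0} = 1
G_B(11) = 1.
Combined Grundy value = 2 ⊕ 1 = 3.
A winning move leaves total XOR = 0, i.e. changes one component's Grundy value g to g ⊕ X where X is the current total.
Stack A: need g' = 2⊕3 = 1. Options: 22−1→G=1, 22−2→G=0, 22−3→G=3. Hits: 1.
Stack B: need g' = 1⊕3 = 2. Options: 11−1→G=0, 11−4→G=3, 11−5→G=2, 11−7→G=2, 11−9→G=0. Hits: 2.

3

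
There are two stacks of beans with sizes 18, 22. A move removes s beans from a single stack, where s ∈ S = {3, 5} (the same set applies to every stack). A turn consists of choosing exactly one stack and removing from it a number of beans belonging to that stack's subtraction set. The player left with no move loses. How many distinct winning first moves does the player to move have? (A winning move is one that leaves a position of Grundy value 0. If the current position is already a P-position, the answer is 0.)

All stacks use S = {3, 5}:
n :  0  1  2  3  4  5  6  7  8  9 10 11 12 13 14 15 16 17 18 19 20 21 22
G :  0  0  0  1  1  1  2  2  0  0  0  1  1  1  2  2  0  0  0  1  1  1  2
Stack A: G(18) = 0.
Stack B: G(22) = 2.
Combined Grundy value = 0 ⊕ 2 = 2.
A winning move leaves total XOR = 0, i.e. changes one component's Grundy value g to g ⊕ X where X is the current total.
Stack A: need g' = 0⊕2 = 2. Options: 18−3→G=2, 18−5→G=1. Hits: 1.
Stack B: need g' = 2⊕2 = 0. Options: 22−3→G=1, 22−5→G=0. Hits: 1.

2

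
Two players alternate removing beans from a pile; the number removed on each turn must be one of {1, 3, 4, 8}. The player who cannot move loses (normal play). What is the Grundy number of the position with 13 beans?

2

G(0) = 0
G(1) = mex{0} = 1
G(2) = mex{1} = 0
G(3) = mex{0,0} = 1
G(4) = mex{1,1,0} = 2
G(5) = mex{2,0,1} = 3
G(6) = mex{3,1,0} = 2
G(7) = mex{2,2,1} = 0
G(8) = mex{0,3,2,0} = 1
G(9) = mex{1,2,3,1} = 0
G(10) = mex{0,0,2,0} = 1
G(11) = mex{1,1,0,1} = 2
G(12) = mex{2,0,1,2} = 3
G(13) = mex{3,1,0,3} = 2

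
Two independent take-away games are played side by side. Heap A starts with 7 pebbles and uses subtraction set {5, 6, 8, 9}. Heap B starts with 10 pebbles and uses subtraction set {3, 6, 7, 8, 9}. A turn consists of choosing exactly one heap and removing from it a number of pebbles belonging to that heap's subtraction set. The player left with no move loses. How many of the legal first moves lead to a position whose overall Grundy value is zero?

Heap A, S = {5, 6, 8, 9}:
n : 0 1 2 3 4 5 6 7
G : 0 0 0 0 0 1 1 1
G_A(7) = 1.
Heap B, S = {3, 6, 7, 8, 9}:
n :  0  1  2  3  4  5  6  7  8  9 10
G :  0  0  0  1  1  1  2  2  2  3  3
G_B(10) = 3.
Combined Grundy value = 1 ⊕ 3 = 2.
A winning move leaves total XOR = 0, i.e. changes one component's Grundy value g to g ⊕ X where X is the current total.
Heap A: need g' = 1⊕2 = 3. Options: 7−5→G=0, 7−6→G=0. Hits: 0.
Heap B: need g' = 3⊕2 = 1. Options: 10−3→G=2, 10−6→G=1, 10−7→G=1, 10−8→G=0, 10−9→G=0. Hits: 2.

2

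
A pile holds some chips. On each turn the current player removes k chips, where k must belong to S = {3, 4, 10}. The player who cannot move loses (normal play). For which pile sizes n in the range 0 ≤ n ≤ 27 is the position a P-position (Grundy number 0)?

0, 1, 2, 7, 8, 9, 14, 15, 16, 21, 22, 23

n :  0  1  2  3  4  5  6  7  8  9 10 11 12 13 14 15 16 17 18 19 20 21 22 23 24 25 26 27
G :  0  0  0  1  1  1  2  0  0  0  1  1  1  2  0  0  0  1  1  1  2  0  0  0  1  1  1  2
P-positions are exactly the n with G(n) = 0.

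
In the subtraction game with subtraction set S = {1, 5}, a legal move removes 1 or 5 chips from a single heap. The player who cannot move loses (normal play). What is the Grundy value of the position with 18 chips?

n :  0  1  2  3  4  5  6  7  8  9 10 11 12 13 14 15 16 17 18
G :  0  1  0  1  0  1  0  1  0  1  0  1  0  1  0  1  0  1  0

0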